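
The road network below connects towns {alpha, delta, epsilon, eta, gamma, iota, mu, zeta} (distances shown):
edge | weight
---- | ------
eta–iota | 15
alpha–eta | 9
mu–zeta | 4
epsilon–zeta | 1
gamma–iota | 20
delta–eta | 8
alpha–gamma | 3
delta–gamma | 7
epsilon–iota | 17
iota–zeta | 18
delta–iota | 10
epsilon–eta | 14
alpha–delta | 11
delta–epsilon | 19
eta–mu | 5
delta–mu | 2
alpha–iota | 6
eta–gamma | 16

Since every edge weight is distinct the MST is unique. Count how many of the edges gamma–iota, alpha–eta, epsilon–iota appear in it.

Sort edges by weight, then run Kruskal:
epsilon–zeta (1): add — endpoints in different components.
delta–mu (2): add — endpoints in different components.
alpha–gamma (3): add — endpoints in different components.
mu–zeta (4): add — endpoints in different components.
eta–mu (5): add — endpoints in different components.
alpha–iota (6): add — endpoints in different components.
delta–gamma (7): add — endpoints in different components.
MST edge set: {epsilon–zeta, delta–mu, alpha–gamma, mu–zeta, eta–mu, alpha–iota, delta–gamma}.
Of the listed edges, {} are in the MST → 0.

0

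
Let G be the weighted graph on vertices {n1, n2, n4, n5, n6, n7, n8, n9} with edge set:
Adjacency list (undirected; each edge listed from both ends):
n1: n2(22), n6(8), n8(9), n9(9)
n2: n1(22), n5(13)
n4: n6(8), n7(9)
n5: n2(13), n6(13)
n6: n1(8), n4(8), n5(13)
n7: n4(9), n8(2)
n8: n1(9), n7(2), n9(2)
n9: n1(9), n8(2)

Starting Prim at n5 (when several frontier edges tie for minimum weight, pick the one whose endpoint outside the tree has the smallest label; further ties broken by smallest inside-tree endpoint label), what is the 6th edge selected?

Prim, starting at n5.
Step 1: cheapest edge leaving the tree is n2—n5 (13); add n2.
Step 2: cheapest edge leaving the tree is n5—n6 (13); add n6.
Step 3: cheapest edge leaving the tree is n1—n6 (8); add n1.
Step 4: cheapest edge leaving the tree is n4—n6 (8); add n4.
Step 5: cheapest edge leaving the tree is n4—n7 (9); add n7.
Step 6: cheapest edge leaving the tree is n7—n8 (2); add n8.
Step 7: cheapest edge leaving the tree is n8—n9 (2); add n9.
The 6th edge added is n7—n8.

n7-n8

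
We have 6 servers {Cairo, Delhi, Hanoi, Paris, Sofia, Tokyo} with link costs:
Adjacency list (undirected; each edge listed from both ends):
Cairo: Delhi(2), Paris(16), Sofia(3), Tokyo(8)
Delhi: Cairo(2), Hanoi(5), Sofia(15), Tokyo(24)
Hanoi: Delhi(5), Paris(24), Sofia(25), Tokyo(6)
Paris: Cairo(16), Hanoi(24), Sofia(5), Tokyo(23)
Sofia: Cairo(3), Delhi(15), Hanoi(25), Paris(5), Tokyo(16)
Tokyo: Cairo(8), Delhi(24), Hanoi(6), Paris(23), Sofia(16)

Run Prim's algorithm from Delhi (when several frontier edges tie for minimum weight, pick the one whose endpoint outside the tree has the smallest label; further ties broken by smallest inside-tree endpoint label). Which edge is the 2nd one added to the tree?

Prim, starting at Delhi.
Step 1: frontier [Cairo—Delhi 2, Delhi—Hanoi 5, Delhi—Sofia 15, Delhi—Tokyo 24] → take Cairo—Delhi (2); add Cairo.
Step 2: frontier [Cairo—Sofia 3, Cairo—Tokyo 8, Cairo—Paris 16, Delhi—Hanoi 5, Delhi—Sofia 15, Delhi—Tokyo 24] → take Cairo—Sofia (3); add Sofia.
Step 3: frontier [Cairo—Tokyo 8, Cairo—Paris 16, Delhi—Hanoi 5, Delhi—Tokyo 24, Paris—Sofia 5, Sofia—Tokyo 16, Hanoi—Sofia 25] → take Delhi—Hanoi (5); add Hanoi.
Step 4: frontier [Cairo—Tokyo 8, Cairo—Paris 16, Delhi—Tokyo 24, Hanoi—Tokyo 6, Hanoi—Paris 24, Paris—Sofia 5, Sofia—Tokyo 16] → take Paris—Sofia (5); add Paris.
Step 5: frontier [Cairo—Tokyo 8, Delhi—Tokyo 24, Hanoi—Tokyo 6, Paris—Tokyo 23, Sofia—Tokyo 16] → take Hanoi—Tokyo (6); add Tokyo.
The 2nd edge added is Cairo—Sofia.

Cairo-Sofia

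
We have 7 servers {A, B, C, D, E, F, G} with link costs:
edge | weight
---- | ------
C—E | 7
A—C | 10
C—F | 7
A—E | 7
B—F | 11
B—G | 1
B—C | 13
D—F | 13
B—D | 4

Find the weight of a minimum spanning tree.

37

Sort edges by weight, then run Kruskal:
B—G (1): add. Components now {A} {B,G} {C} {D} {E} {F}
B—D (4): add. Components now {A} {B,D,G} {C} {E} {F}
A—E (7): add. Components now {A,E} {B,D,G} {C} {F}
C—E (7): add. Components now {A,C,E} {B,D,G} {F}
C—F (7): add. Components now {A,C,E,F} {B,D,G}
A—C (10): skip — A and C already connected.
B—F (11): add. Components now {A,B,C,D,E,F,G}
MST edges: B—G, B—D, A—E, C—E, C—F, B—F; total weight 1+4+7+7+7+11 = 37.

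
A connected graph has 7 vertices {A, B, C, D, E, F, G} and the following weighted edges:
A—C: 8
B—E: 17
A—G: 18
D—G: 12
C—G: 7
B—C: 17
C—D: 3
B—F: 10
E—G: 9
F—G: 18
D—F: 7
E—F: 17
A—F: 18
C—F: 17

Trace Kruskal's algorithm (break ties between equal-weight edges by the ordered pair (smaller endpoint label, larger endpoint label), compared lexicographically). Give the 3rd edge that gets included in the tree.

Kruskal: consider edges lightest-first.
C—D (3): add — endpoints in different components.
C—G (7): add — endpoints in different components.
D—F (7): add — endpoints in different components.
A—C (8): add — endpoints in different components.
E—G (9): add — endpoints in different components.
B—F (10): add — endpoints in different components.
The 3rd edge added is D—F.

D-F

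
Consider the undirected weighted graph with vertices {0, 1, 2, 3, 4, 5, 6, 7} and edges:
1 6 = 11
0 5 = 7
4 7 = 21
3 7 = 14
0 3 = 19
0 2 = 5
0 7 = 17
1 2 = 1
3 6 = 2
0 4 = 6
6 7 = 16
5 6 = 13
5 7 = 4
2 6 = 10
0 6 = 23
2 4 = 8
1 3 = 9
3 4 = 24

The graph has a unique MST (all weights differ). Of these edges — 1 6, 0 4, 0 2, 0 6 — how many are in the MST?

2

Sort edges by weight, then run Kruskal:
1 2 (1): add — endpoints in different components.
3 6 (2): add — endpoints in different components.
5 7 (4): add — endpoints in different components.
0 2 (5): add — endpoints in different components.
0 4 (6): add — endpoints in different components.
0 5 (7): add — endpoints in different components.
2 4 (8): skip — 2 and 4 already connected.
1 3 (9): add — endpoints in different components.
MST edge set: {1 2, 3 6, 5 7, 0 2, 0 4, 0 5, 1 3}.
Of the listed edges, {0 4, 0 2} are in the MST → 2.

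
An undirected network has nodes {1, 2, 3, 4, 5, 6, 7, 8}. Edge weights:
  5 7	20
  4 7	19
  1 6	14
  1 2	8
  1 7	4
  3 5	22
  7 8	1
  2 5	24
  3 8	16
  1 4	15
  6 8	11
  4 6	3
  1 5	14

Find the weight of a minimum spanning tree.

Prim, starting at 4.
Step 1: frontier [4 6 3, 1 4 15, 4 7 19] → take 4 6 (3); add 6.
Step 2: frontier [1 4 15, 4 7 19, 6 8 11, 1 6 14] → take 6 8 (11); add 8.
Step 3: frontier [1 4 15, 4 7 19, 1 6 14, 7 8 1, 3 8 16] → take 7 8 (1); add 7.
Step 4: frontier [1 4 15, 1 6 14, 1 7 4, 5 7 20, 3 8 16] → take 1 7 (4); add 1.
Step 5: frontier [1 2 8, 1 5 14, 5 7 20, 3 8 16] → take 1 2 (8); add 2.
Step 6: frontier [1 5 14, 2 5 24, 5 7 20, 3 8 16] → take 1 5 (14); add 5.
Step 7: frontier [3 5 22, 3 8 16] → take 3 8 (16); add 3.
MST edges: 4 6, 6 8, 7 8, 1 7, 1 2, 1 5, 3 8; total weight 3+11+1+4+8+14+16 = 57.

57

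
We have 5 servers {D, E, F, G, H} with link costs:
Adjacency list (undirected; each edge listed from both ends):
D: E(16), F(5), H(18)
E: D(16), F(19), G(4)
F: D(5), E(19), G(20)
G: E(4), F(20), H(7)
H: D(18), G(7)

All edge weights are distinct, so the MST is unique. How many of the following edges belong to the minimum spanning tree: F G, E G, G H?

2

Sort edges by weight, then run Kruskal:
E G (4): add. Components now {D} {E,G} {F} {H}
D F (5): add. Components now {D,F} {E,G} {H}
G H (7): add. Components now {D,F} {E,G,H}
D E (16): add. Components now {D,E,F,G,H}
MST edge set: {E G, D F, G H, D E}.
Of the listed edges, {E G, G H} are in the MST → 2.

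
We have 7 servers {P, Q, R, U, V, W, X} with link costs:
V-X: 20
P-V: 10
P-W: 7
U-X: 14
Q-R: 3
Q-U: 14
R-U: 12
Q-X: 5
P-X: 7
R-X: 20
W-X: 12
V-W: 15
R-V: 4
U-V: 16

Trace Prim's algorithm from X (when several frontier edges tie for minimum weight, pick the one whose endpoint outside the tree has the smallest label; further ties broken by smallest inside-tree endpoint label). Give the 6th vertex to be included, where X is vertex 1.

W

Prim's algorithm from X:
Step 1: frontier [Q-X 5, P-X 7, W-X 12, U-X 14, R-X 20, V-X 20] → take Q-X (5); add Q.
Step 2: frontier [Q-R 3, Q-U 14, P-X 7, W-X 12, U-X 14, R-X 20, V-X 20] → take Q-R (3); add R.
Step 3: frontier [Q-U 14, R-V 4, R-U 12, P-X 7, W-X 12, U-X 14, V-X 20] → take R-V (4); add V.
Step 4: frontier [Q-U 14, R-U 12, P-V 10, V-W 15, U-V 16, P-X 7, W-X 12, U-X 14] → take P-X (7); add P.
Step 5: frontier [P-W 7, Q-U 14, R-U 12, V-W 15, U-V 16, W-X 12, U-X 14] → take P-W (7); add W.
Step 6: frontier [Q-U 14, R-U 12, U-V 16, U-X 14] → take R-U (12); add U.
Vertex order: X, Q, R, V, P, W, U. The 6th vertex is W.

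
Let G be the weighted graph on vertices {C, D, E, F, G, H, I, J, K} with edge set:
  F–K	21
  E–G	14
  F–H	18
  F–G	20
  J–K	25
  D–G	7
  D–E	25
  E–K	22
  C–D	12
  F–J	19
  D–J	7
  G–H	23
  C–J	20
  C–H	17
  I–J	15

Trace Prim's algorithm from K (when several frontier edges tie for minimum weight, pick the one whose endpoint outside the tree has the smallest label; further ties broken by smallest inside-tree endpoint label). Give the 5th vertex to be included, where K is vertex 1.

Prim, starting at K.
Step 1: cheapest edge leaving the tree is F–K (21); add F.
Step 2: cheapest edge leaving the tree is F–H (18); add H.
Step 3: cheapest edge leaving the tree is C–H (17); add C.
Step 4: cheapest edge leaving the tree is C–D (12); add D.
Step 5: cheapest edge leaving the tree is D–G (7); add G.
Step 6: cheapest edge leaving the tree is D–J (7); add J.
Step 7: cheapest edge leaving the tree is E–G (14); add E.
Step 8: cheapest edge leaving the tree is I–J (15); add I.
Vertex order: K, F, H, C, D, G, J, E, I. The 5th vertex is D.

D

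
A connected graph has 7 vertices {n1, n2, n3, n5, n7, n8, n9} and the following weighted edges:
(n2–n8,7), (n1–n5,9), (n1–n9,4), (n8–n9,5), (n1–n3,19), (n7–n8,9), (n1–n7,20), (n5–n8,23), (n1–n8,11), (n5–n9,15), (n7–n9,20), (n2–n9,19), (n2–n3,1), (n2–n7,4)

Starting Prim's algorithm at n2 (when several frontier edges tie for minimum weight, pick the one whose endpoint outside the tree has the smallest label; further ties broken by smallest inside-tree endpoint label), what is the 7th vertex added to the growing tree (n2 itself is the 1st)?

n5

Prim's algorithm from n2:
Step 1: cheapest edge leaving the tree is n2–n3 (1); add n3.
Step 2: cheapest edge leaving the tree is n2–n7 (4); add n7.
Step 3: cheapest edge leaving the tree is n2–n8 (7); add n8.
Step 4: cheapest edge leaving the tree is n8–n9 (5); add n9.
Step 5: cheapest edge leaving the tree is n1–n9 (4); add n1.
Step 6: cheapest edge leaving the tree is n1–n5 (9); add n5.
Vertex order: n2, n3, n7, n8, n9, n1, n5. The 7th vertex is n5.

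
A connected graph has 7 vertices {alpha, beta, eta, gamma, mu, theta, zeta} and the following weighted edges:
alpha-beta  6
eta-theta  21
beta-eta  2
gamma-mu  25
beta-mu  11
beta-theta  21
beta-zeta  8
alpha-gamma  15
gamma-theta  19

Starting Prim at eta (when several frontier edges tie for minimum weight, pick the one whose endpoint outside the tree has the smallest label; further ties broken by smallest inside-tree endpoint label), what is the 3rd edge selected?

Prim, starting at eta.
Step 1: cheapest edge leaving the tree is beta-eta (2); add beta.
Step 2: cheapest edge leaving the tree is alpha-beta (6); add alpha.
Step 3: cheapest edge leaving the tree is beta-zeta (8); add zeta.
Step 4: cheapest edge leaving the tree is beta-mu (11); add mu.
Step 5: cheapest edge leaving the tree is alpha-gamma (15); add gamma.
Step 6: cheapest edge leaving the tree is gamma-theta (19); add theta.
The 3rd edge added is beta-zeta.

beta-zeta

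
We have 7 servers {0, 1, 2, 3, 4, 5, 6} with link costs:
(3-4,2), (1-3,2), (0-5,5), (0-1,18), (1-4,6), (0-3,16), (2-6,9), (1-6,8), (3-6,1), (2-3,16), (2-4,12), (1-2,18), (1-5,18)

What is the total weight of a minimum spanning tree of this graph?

Kruskal's algorithm — process edges by increasing weight (ties by edge label):
3-6 (1): add — endpoints in different components.
1-3 (2): add — endpoints in different components.
3-4 (2): add — endpoints in different components.
0-5 (5): add — endpoints in different components.
1-4 (6): skip — 1 and 4 already connected.
1-6 (8): skip — 1 and 6 already connected.
2-6 (9): add — endpoints in different components.
2-4 (12): skip — 2 and 4 already connected.
0-3 (16): add — endpoints in different components.
MST edges: 3-6, 1-3, 3-4, 0-5, 2-6, 0-3; total weight 1+2+2+5+9+16 = 35.

35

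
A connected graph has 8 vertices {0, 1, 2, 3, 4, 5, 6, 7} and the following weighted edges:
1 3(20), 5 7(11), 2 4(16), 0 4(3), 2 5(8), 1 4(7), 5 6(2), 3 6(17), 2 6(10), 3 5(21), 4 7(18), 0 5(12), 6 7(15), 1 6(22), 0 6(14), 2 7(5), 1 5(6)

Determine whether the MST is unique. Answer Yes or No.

Yes

Kruskal: consider edges lightest-first.
5 6 (2): add — endpoints in different components.
0 4 (3): add — endpoints in different components.
2 7 (5): add — endpoints in different components.
1 5 (6): add — endpoints in different components.
1 4 (7): add — endpoints in different components.
2 5 (8): add — endpoints in different components.
2 6 (10): skip — 2 and 6 already connected.
5 7 (11): skip — 5 and 7 already connected.
0 5 (12): skip — 0 and 5 already connected.
0 6 (14): skip — 0 and 6 already connected.
6 7 (15): skip — 6 and 7 already connected.
2 4 (16): skip — 2 and 4 already connected.
3 6 (17): add — endpoints in different components.
Every non-tree edge has weight strictly greater than the heaviest edge on the tree path between its endpoints, so the MST is unique.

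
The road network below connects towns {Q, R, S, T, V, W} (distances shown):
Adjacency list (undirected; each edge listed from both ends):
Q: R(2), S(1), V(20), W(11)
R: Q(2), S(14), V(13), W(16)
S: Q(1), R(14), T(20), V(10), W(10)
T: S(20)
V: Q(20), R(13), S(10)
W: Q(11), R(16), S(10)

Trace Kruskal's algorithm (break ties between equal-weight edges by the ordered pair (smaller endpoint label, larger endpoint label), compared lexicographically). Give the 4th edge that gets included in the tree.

S-W

Kruskal: consider edges lightest-first.
Q-S (1): add — endpoints in different components.
Q-R (2): add — endpoints in different components.
S-V (10): add — endpoints in different components.
S-W (10): add — endpoints in different components.
Q-W (11): skip — W and Q already connected.
R-V (13): skip — V and R already connected.
R-S (14): skip — R and S already connected.
R-W (16): skip — R and W already connected.
Q-V (20): skip — V and Q already connected.
S-T (20): add — endpoints in different components.
The 4th edge added is S-W.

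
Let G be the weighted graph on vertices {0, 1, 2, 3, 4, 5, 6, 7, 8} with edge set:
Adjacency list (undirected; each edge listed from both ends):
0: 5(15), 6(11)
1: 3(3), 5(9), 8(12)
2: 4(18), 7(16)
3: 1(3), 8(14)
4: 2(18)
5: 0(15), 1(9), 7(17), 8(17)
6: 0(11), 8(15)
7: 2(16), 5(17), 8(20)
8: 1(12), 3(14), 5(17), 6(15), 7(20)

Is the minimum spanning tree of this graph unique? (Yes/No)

Kruskal: consider edges lightest-first.
1–3 (3): add — endpoints in different components.
1–5 (9): add — endpoints in different components.
0–6 (11): add — endpoints in different components.
1–8 (12): add — endpoints in different components.
3–8 (14): skip — 3 and 8 already connected.
0–5 (15): add — endpoints in different components.
6–8 (15): skip — 6 and 8 already connected.
2–7 (16): add — endpoints in different components.
5–7 (17): add — endpoints in different components.
5–8 (17): skip — 5 and 8 already connected.
2–4 (18): add — endpoints in different components.
Non-tree edge 6–8 has weight 15, equal to the heaviest edge on its tree cycle — swapping gives another MST of the same weight. Not unique.

No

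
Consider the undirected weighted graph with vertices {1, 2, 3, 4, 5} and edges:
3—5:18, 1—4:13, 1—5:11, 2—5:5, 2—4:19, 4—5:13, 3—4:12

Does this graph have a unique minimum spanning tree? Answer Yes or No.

Kruskal's algorithm — process edges by increasing weight (ties by edge label):
2—5 (5): add — endpoints in different components.
1—5 (11): add — endpoints in different components.
3—4 (12): add — endpoints in different components.
1—4 (13): add — endpoints in different components.
Non-tree edge 4—5 has weight 13, equal to the heaviest edge on its tree cycle — swapping gives another MST of the same weight. Not unique.

No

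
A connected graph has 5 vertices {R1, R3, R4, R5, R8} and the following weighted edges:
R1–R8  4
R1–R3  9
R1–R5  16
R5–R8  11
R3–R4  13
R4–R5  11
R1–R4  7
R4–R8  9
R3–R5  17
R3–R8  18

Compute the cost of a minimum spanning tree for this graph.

31

Kruskal's algorithm — process edges by increasing weight (ties by edge label):
R1–R8 (4): add. Components now {R3} {R4} {R5} {R1,R8}
R1–R4 (7): add. Components now {R3} {R1,R4,R8} {R5}
R1–R3 (9): add. Components now {R1,R3,R4,R8} {R5}
R4–R8 (9): skip — R4 and R8 already connected.
R4–R5 (11): add. Components now {R1,R3,R4,R5,R8}
MST edges: R1–R8, R1–R4, R1–R3, R4–R5; total weight 4+7+9+11 = 31.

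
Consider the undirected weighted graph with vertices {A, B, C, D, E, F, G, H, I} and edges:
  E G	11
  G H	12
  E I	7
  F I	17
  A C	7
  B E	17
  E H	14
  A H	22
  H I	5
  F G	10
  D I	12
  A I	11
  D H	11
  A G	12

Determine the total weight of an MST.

79

Kruskal: consider edges lightest-first.
H I (5): add — endpoints in different components.
A C (7): add — endpoints in different components.
E I (7): add — endpoints in different components.
F G (10): add — endpoints in different components.
A I (11): add — endpoints in different components.
D H (11): add — endpoints in different components.
E G (11): add — endpoints in different components.
A G (12): skip — A and G already connected.
D I (12): skip — D and I already connected.
G H (12): skip — G and H already connected.
E H (14): skip — E and H already connected.
B E (17): add — endpoints in different components.
MST edges: H I, A C, E I, F G, A I, D H, E G, B E; total weight 5+7+7+10+11+11+11+17 = 79.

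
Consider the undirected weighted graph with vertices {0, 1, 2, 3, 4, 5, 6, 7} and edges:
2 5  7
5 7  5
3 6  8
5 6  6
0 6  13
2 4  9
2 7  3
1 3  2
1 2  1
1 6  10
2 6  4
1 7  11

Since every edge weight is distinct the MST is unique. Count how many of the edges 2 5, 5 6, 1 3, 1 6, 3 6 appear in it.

Sort edges by weight, then run Kruskal:
1 2 (1): add — endpoints in different components.
1 3 (2): add — endpoints in different components.
2 7 (3): add — endpoints in different components.
2 6 (4): add — endpoints in different components.
5 7 (5): add — endpoints in different components.
5 6 (6): skip — 5 and 6 already connected.
2 5 (7): skip — 2 and 5 already connected.
3 6 (8): skip — 3 and 6 already connected.
2 4 (9): add — endpoints in different components.
1 6 (10): skip — 1 and 6 already connected.
1 7 (11): skip — 1 and 7 already connected.
0 6 (13): add — endpoints in different components.
MST edge set: {1 2, 1 3, 2 7, 2 6, 5 7, 2 4, 0 6}.
Of the listed edges, {1 3} are in the MST → 1.

1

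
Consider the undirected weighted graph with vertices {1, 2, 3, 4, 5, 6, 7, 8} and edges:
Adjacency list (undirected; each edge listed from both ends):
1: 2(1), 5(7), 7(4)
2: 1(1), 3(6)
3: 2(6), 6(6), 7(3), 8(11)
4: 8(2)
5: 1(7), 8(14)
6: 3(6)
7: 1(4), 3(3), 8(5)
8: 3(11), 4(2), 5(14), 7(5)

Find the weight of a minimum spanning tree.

Grow the tree from 1 using Prim:
Step 1: cheapest edge leaving the tree is 1-2 (1); add 2.
Step 2: cheapest edge leaving the tree is 1-7 (4); add 7.
Step 3: cheapest edge leaving the tree is 3-7 (3); add 3.
Step 4: cheapest edge leaving the tree is 7-8 (5); add 8.
Step 5: cheapest edge leaving the tree is 4-8 (2); add 4.
Step 6: cheapest edge leaving the tree is 3-6 (6); add 6.
Step 7: cheapest edge leaving the tree is 1-5 (7); add 5.
MST edges: 1-2, 1-7, 3-7, 7-8, 4-8, 3-6, 1-5; total weight 1+4+3+5+2+6+7 = 28.

28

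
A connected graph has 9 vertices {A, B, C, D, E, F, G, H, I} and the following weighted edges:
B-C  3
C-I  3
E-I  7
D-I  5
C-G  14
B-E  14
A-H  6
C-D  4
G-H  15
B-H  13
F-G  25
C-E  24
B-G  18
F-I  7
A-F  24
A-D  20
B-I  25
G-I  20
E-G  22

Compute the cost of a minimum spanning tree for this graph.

Sort edges by weight, then run Kruskal:
B-C (3): add — endpoints in different components.
C-I (3): add — endpoints in different components.
C-D (4): add — endpoints in different components.
D-I (5): skip — D and I already connected.
A-H (6): add — endpoints in different components.
E-I (7): add — endpoints in different components.
F-I (7): add — endpoints in different components.
B-H (13): add — endpoints in different components.
B-E (14): skip — B and E already connected.
C-G (14): add — endpoints in different components.
MST edges: B-C, C-I, C-D, A-H, E-I, F-I, B-H, C-G; total weight 3+3+4+6+7+7+13+14 = 57.

57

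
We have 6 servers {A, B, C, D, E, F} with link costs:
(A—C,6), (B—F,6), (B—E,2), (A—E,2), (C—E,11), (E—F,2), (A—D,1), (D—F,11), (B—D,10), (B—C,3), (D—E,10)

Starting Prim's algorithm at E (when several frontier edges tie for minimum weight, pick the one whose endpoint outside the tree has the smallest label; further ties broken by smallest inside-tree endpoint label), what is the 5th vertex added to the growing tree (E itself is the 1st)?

Prim, starting at E.
Step 1: cheapest edge leaving the tree is A—E (2); add A.
Step 2: cheapest edge leaving the tree is A—D (1); add D.
Step 3: cheapest edge leaving the tree is B—E (2); add B.
Step 4: cheapest edge leaving the tree is E—F (2); add F.
Step 5: cheapest edge leaving the tree is B—C (3); add C.
Vertex order: E, A, D, B, F, C. The 5th vertex is F.

F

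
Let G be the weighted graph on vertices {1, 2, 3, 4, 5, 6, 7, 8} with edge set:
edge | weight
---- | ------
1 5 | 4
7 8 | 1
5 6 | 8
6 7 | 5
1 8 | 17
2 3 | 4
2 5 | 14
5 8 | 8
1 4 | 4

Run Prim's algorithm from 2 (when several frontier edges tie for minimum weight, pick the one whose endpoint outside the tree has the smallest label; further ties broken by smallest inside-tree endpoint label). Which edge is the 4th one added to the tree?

1-4

Grow the tree from 2 using Prim:
Step 1: cheapest edge leaving the tree is 2 3 (4); add 3.
Step 2: cheapest edge leaving the tree is 2 5 (14); add 5.
Step 3: cheapest edge leaving the tree is 1 5 (4); add 1.
Step 4: cheapest edge leaving the tree is 1 4 (4); add 4.
Step 5: cheapest edge leaving the tree is 5 6 (8); add 6.
Step 6: cheapest edge leaving the tree is 6 7 (5); add 7.
Step 7: cheapest edge leaving the tree is 7 8 (1); add 8.
The 4th edge added is 1 4.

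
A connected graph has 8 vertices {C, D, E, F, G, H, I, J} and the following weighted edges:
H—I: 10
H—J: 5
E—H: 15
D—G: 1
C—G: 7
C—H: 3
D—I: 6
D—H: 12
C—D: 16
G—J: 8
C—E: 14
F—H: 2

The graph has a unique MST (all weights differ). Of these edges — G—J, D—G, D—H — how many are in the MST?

Kruskal: consider edges lightest-first.
D—G (1): add — endpoints in different components.
F—H (2): add — endpoints in different components.
C—H (3): add — endpoints in different components.
H—J (5): add — endpoints in different components.
D—I (6): add — endpoints in different components.
C—G (7): add — endpoints in different components.
G—J (8): skip — G and J already connected.
H—I (10): skip — H and I already connected.
D—H (12): skip — D and H already connected.
C—E (14): add — endpoints in different components.
MST edge set: {D—G, F—H, C—H, H—J, D—I, C—G, C—E}.
Of the listed edges, {D—G} are in the MST → 1.

1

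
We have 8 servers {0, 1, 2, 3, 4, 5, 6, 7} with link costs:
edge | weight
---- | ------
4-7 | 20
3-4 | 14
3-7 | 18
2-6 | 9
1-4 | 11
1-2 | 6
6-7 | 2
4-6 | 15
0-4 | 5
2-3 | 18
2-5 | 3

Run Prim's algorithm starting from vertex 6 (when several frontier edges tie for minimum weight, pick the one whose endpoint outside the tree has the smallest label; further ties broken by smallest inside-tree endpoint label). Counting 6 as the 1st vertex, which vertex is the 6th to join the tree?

Prim's algorithm from 6:
Step 1: frontier [6-7 2, 2-6 9, 4-6 15] → take 6-7 (2); add 7.
Step 2: frontier [2-6 9, 4-6 15, 3-7 18, 4-7 20] → take 2-6 (9); add 2.
Step 3: frontier [2-5 3, 1-2 6, 2-3 18, 4-6 15, 3-7 18, 4-7 20] → take 2-5 (3); add 5.
Step 4: frontier [1-2 6, 2-3 18, 4-6 15, 3-7 18, 4-7 20] → take 1-2 (6); add 1.
Step 5: frontier [1-4 11, 2-3 18, 4-6 15, 3-7 18, 4-7 20] → take 1-4 (11); add 4.
Step 6: frontier [2-3 18, 0-4 5, 3-4 14, 3-7 18] → take 0-4 (5); add 0.
Step 7: frontier [2-3 18, 3-4 14, 3-7 18] → take 3-4 (14); add 3.
Vertex order: 6, 7, 2, 5, 1, 4, 0, 3. The 6th vertex is 4.

4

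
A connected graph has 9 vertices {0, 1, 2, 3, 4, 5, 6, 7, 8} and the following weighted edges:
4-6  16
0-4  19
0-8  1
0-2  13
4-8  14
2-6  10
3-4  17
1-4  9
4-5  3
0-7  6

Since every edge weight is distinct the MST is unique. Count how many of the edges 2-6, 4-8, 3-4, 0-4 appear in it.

3

Sort edges by weight, then run Kruskal:
0-8 (1): add — endpoints in different components.
4-5 (3): add — endpoints in different components.
0-7 (6): add — endpoints in different components.
1-4 (9): add — endpoints in different components.
2-6 (10): add — endpoints in different components.
0-2 (13): add — endpoints in different components.
4-8 (14): add — endpoints in different components.
4-6 (16): skip — 4 and 6 already connected.
3-4 (17): add — endpoints in different components.
MST edge set: {0-8, 4-5, 0-7, 1-4, 2-6, 0-2, 4-8, 3-4}.
Of the listed edges, {2-6, 4-8, 3-4} are in the MST → 3.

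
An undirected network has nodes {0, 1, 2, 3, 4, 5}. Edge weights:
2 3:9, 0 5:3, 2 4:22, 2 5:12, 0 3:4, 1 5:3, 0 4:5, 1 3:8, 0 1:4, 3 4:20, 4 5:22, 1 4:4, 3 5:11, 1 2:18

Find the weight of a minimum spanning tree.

Kruskal's algorithm — process edges by increasing weight (ties by edge label):
0 5 (3): add. Components now {0,5} {1} {2} {3} {4}
1 5 (3): add. Components now {0,1,5} {2} {3} {4}
0 1 (4): skip — 0 and 1 already connected.
0 3 (4): add. Components now {0,1,3,5} {2} {4}
1 4 (4): add. Components now {0,1,3,4,5} {2}
0 4 (5): skip — 0 and 4 already connected.
1 3 (8): skip — 1 and 3 already connected.
2 3 (9): add. Components now {0,1,2,3,4,5}
MST edges: 0 5, 1 5, 0 3, 1 4, 2 3; total weight 3+3+4+4+9 = 23.

23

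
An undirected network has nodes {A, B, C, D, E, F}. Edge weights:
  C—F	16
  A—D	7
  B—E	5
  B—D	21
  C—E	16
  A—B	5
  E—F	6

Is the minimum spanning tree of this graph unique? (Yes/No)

No

Sort edges by weight, then run Kruskal:
A—B (5): add — endpoints in different components.
B—E (5): add — endpoints in different components.
E—F (6): add — endpoints in different components.
A—D (7): add — endpoints in different components.
C—E (16): add — endpoints in different components.
Non-tree edge C—F has weight 16, equal to the heaviest edge on its tree cycle — swapping gives another MST of the same weight. Not unique.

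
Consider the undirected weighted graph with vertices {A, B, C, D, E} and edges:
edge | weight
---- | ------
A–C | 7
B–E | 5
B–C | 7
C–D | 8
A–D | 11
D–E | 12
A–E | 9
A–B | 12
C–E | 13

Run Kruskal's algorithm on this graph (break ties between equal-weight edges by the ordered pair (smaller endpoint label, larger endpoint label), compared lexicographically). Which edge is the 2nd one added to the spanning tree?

A-C

Kruskal: consider edges lightest-first.
B–E (5): add — endpoints in different components.
A–C (7): add — endpoints in different components.
B–C (7): add — endpoints in different components.
C–D (8): add — endpoints in different components.
The 2nd edge added is A–C.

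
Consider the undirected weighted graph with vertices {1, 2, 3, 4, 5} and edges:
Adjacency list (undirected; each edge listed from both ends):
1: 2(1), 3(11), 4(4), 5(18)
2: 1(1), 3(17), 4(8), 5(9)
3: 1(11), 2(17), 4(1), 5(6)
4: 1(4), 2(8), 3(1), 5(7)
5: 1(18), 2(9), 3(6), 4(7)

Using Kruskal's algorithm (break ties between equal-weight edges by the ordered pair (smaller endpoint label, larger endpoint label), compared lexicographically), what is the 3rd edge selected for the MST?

1-4

Sort edges by weight, then run Kruskal:
1—2 (1): add. Components now {1,2} {3} {4} {5}
3—4 (1): add. Components now {1,2} {3,4} {5}
1—4 (4): add. Components now {1,2,3,4} {5}
3—5 (6): add. Components now {1,2,3,4,5}
The 3rd edge added is 1—4.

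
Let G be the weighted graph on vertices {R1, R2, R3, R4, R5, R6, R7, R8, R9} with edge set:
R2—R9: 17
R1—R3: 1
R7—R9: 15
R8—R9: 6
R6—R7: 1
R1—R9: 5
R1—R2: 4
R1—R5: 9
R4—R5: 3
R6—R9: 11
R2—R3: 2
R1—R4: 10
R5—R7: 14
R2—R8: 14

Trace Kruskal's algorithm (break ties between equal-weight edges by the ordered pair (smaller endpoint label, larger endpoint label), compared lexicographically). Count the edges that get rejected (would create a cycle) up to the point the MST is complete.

2

Sort edges by weight, then run Kruskal:
R1—R3 (1): add — endpoints in different components.
R6—R7 (1): add — endpoints in different components.
R2—R3 (2): add — endpoints in different components.
R4—R5 (3): add — endpoints in different components.
R1—R2 (4): skip — R1 and R2 already connected.
R1—R9 (5): add — endpoints in different components.
R8—R9 (6): add — endpoints in different components.
R1—R5 (9): add — endpoints in different components.
R1—R4 (10): skip — R1 and R4 already connected.
R6—R9 (11): add — endpoints in different components.
Edges rejected before the tree was complete: 2.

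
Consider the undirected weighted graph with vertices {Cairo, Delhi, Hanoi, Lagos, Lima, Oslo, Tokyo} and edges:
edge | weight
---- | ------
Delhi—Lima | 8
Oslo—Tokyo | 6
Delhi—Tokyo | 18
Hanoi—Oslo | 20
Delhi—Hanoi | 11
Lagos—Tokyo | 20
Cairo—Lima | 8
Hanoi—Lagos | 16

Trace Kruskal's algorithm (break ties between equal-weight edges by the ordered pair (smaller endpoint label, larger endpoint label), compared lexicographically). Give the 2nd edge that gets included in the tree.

Kruskal: consider edges lightest-first.
Oslo—Tokyo (6): add — endpoints in different components.
Cairo—Lima (8): add — endpoints in different components.
Delhi—Lima (8): add — endpoints in different components.
Delhi—Hanoi (11): add — endpoints in different components.
Hanoi—Lagos (16): add — endpoints in different components.
Delhi—Tokyo (18): add — endpoints in different components.
The 2nd edge added is Cairo—Lima.

Cairo-Lima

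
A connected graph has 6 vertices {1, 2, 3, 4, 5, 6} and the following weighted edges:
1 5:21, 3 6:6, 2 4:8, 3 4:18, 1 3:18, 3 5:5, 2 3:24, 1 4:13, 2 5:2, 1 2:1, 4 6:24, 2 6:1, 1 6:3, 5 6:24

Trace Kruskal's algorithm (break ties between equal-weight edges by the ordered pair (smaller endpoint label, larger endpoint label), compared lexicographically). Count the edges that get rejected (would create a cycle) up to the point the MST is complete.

Kruskal: consider edges lightest-first.
1 2 (1): add. Components now {1,2} {3} {4} {5} {6}
2 6 (1): add. Components now {1,2,6} {3} {4} {5}
2 5 (2): add. Components now {1,2,5,6} {3} {4}
1 6 (3): skip — 1 and 6 already connected.
3 5 (5): add. Components now {1,2,3,5,6} {4}
3 6 (6): skip — 3 and 6 already connected.
2 4 (8): add. Components now {1,2,3,4,5,6}
Edges rejected before the tree was complete: 2.

2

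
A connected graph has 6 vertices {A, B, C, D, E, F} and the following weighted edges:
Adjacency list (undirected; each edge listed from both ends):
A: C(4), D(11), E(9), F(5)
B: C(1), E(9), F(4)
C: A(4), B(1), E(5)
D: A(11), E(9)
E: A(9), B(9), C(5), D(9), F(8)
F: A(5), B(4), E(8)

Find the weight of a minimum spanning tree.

23

Sort edges by weight, then run Kruskal:
B-C (1): add. Components now {A} {B,C} {D} {E} {F}
A-C (4): add. Components now {A,B,C} {D} {E} {F}
B-F (4): add. Components now {A,B,C,F} {D} {E}
A-F (5): skip — A and F already connected.
C-E (5): add. Components now {A,B,C,E,F} {D}
E-F (8): skip — E and F already connected.
A-E (9): skip — A and E already connected.
B-E (9): skip — B and E already connected.
D-E (9): add. Components now {A,B,C,D,E,F}
MST edges: B-C, A-C, B-F, C-E, D-E; total weight 1+4+4+5+9 = 23.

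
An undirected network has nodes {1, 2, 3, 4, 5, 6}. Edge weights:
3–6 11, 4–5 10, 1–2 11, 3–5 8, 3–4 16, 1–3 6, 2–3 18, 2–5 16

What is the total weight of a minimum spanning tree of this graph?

Prim's algorithm from 6:
Step 1: cheapest edge leaving the tree is 3–6 (11); add 3.
Step 2: cheapest edge leaving the tree is 1–3 (6); add 1.
Step 3: cheapest edge leaving the tree is 3–5 (8); add 5.
Step 4: cheapest edge leaving the tree is 4–5 (10); add 4.
Step 5: cheapest edge leaving the tree is 1–2 (11); add 2.
MST edges: 3–6, 1–3, 3–5, 4–5, 1–2; total weight 11+6+8+10+11 = 46.

46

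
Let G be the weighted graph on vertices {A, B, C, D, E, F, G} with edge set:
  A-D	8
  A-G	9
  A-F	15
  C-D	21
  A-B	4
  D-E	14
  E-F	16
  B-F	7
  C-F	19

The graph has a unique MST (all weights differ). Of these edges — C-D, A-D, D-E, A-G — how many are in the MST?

3

Kruskal: consider edges lightest-first.
A-B (4): add. Components now {A,B} {C} {D} {E} {F} {G}
B-F (7): add. Components now {A,B,F} {C} {D} {E} {G}
A-D (8): add. Components now {A,B,D,F} {C} {E} {G}
A-G (9): add. Components now {A,B,D,F,G} {C} {E}
D-E (14): add. Components now {A,B,D,E,F,G} {C}
A-F (15): skip — A and F already connected.
E-F (16): skip — E and F already connected.
C-F (19): add. Components now {A,B,C,D,E,F,G}
MST edge set: {A-B, B-F, A-D, A-G, D-E, C-F}.
Of the listed edges, {A-D, D-E, A-G} are in the MST → 3.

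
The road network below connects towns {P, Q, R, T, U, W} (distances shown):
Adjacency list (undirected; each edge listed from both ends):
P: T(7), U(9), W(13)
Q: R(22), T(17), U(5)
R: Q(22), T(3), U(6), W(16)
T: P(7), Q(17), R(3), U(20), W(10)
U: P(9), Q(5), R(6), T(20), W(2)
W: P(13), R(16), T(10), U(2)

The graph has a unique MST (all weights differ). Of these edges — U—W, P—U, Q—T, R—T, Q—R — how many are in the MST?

2

Kruskal: consider edges lightest-first.
U—W (2): add. Components now {P} {Q} {T} {R} {U,W}
R—T (3): add. Components now {P} {Q} {R,T} {U,W}
Q—U (5): add. Components now {P} {Q,U,W} {R,T}
R—U (6): add. Components now {P} {Q,R,T,U,W}
P—T (7): add. Components now {P,Q,R,T,U,W}
MST edge set: {U—W, R—T, Q—U, R—U, P—T}.
Of the listed edges, {U—W, R—T} are in the MST → 2.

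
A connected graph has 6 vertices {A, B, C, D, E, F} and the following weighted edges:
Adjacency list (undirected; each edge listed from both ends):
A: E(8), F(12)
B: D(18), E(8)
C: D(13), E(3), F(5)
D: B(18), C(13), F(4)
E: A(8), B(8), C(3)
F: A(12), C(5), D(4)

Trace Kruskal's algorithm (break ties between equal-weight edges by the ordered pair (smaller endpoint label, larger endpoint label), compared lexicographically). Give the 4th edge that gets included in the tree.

Kruskal's algorithm — process edges by increasing weight (ties by edge label):
C E (3): add. Components now {A} {B} {C,E} {D} {F}
D F (4): add. Components now {A} {B} {C,E} {D,F}
C F (5): add. Components now {A} {B} {C,D,E,F}
A E (8): add. Components now {A,C,D,E,F} {B}
B E (8): add. Components now {A,B,C,D,E,F}
The 4th edge added is A E.

A-E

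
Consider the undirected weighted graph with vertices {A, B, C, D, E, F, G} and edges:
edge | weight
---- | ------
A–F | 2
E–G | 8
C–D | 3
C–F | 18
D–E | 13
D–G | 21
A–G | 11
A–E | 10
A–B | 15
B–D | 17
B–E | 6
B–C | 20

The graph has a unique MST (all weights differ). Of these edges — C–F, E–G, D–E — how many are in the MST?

2

Kruskal's algorithm — process edges by increasing weight (ties by edge label):
A–F (2): add — endpoints in different components.
C–D (3): add — endpoints in different components.
B–E (6): add — endpoints in different components.
E–G (8): add — endpoints in different components.
A–E (10): add — endpoints in different components.
A–G (11): skip — A and G already connected.
D–E (13): add — endpoints in different components.
MST edge set: {A–F, C–D, B–E, E–G, A–E, D–E}.
Of the listed edges, {E–G, D–E} are in the MST → 2.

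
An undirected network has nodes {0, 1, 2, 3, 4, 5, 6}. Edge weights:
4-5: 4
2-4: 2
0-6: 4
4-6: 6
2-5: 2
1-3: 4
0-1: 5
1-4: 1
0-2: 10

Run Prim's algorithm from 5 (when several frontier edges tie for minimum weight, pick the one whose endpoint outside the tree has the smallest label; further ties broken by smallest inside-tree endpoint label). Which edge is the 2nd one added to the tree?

2-4

Prim, starting at 5.
Step 1: frontier [2-5 2, 4-5 4] → take 2-5 (2); add 2.
Step 2: frontier [2-4 2, 0-2 10, 4-5 4] → take 2-4 (2); add 4.
Step 3: frontier [0-2 10, 1-4 1, 4-6 6] → take 1-4 (1); add 1.
Step 4: frontier [1-3 4, 0-1 5, 0-2 10, 4-6 6] → take 1-3 (4); add 3.
Step 5: frontier [0-1 5, 0-2 10, 4-6 6] → take 0-1 (5); add 0.
Step 6: frontier [0-6 4, 4-6 6] → take 0-6 (4); add 6.
The 2nd edge added is 2-4.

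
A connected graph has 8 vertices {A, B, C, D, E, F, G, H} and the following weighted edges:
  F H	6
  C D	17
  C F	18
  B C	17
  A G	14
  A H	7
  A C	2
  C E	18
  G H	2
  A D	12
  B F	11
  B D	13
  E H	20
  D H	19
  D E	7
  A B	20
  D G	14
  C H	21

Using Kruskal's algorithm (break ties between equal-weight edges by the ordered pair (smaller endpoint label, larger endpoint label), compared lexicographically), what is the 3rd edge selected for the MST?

Kruskal's algorithm — process edges by increasing weight (ties by edge label):
A C (2): add — endpoints in different components.
G H (2): add — endpoints in different components.
F H (6): add — endpoints in different components.
A H (7): add — endpoints in different components.
D E (7): add — endpoints in different components.
B F (11): add — endpoints in different components.
A D (12): add — endpoints in different components.
The 3rd edge added is F H.

F-H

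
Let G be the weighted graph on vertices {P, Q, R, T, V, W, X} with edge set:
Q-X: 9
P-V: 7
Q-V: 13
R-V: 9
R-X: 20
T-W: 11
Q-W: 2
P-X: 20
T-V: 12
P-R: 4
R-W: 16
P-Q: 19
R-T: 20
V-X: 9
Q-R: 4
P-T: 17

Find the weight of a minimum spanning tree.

37

Grow the tree from W using Prim:
Step 1: cheapest edge leaving the tree is Q-W (2); add Q.
Step 2: cheapest edge leaving the tree is Q-R (4); add R.
Step 3: cheapest edge leaving the tree is P-R (4); add P.
Step 4: cheapest edge leaving the tree is P-V (7); add V.
Step 5: cheapest edge leaving the tree is Q-X (9); add X.
Step 6: cheapest edge leaving the tree is T-W (11); add T.
MST edges: Q-W, Q-R, P-R, P-V, Q-X, T-W; total weight 2+4+4+7+9+11 = 37.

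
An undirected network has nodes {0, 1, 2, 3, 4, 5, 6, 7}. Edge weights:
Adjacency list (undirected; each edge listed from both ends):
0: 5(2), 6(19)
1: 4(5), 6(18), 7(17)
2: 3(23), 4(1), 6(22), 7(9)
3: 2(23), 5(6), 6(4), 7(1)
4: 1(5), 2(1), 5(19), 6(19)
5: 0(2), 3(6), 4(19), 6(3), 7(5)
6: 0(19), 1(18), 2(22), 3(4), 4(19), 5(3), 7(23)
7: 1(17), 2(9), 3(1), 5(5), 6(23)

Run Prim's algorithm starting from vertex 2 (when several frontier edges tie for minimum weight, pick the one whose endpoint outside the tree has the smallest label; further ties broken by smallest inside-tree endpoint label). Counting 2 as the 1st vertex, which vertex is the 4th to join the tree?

7

Prim, starting at 2.
Step 1: cheapest edge leaving the tree is 2—4 (1); add 4.
Step 2: cheapest edge leaving the tree is 1—4 (5); add 1.
Step 3: cheapest edge leaving the tree is 2—7 (9); add 7.
Step 4: cheapest edge leaving the tree is 3—7 (1); add 3.
Step 5: cheapest edge leaving the tree is 3—6 (4); add 6.
Step 6: cheapest edge leaving the tree is 5—6 (3); add 5.
Step 7: cheapest edge leaving the tree is 0—5 (2); add 0.
Vertex order: 2, 4, 1, 7, 3, 6, 5, 0. The 4th vertex is 7.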